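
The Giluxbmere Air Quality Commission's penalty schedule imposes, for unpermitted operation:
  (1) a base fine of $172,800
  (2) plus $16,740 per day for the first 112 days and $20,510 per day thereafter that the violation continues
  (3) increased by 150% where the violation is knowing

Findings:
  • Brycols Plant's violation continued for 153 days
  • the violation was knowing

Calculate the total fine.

First 112 days: 112 × $16,740 = $1,874,880
Remaining days: (153 − 112) × $20,510 = $840,910
Per-day component: $1,874,880 + $840,910 = $2,715,790
Base plus per-day: $172,800 + $2,715,790 = $2,888,590
Enhancement: 150% of $2,888,590 = $4,332,885
Enhanced fine: $2,888,590 + $4,332,885 = $7,221,475

$7,221,475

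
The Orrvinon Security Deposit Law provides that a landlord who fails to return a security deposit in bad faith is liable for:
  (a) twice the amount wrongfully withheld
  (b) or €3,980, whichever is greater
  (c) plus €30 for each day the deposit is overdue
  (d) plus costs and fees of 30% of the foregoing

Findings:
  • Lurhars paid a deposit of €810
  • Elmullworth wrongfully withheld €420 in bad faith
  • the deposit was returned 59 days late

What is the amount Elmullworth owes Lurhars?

€7,475

Doubled: 2 × €420 = €840
Minimum €3,980: €840 is below the minimum → €3,980
Late-return penalty: 59 × €30 = €1,770
Damages plus late penalty: €3,980 + €1,770 = €5,750
Costs and fees: 30% of €5,750 = €1,725
Total recovery: €5,750 + €1,725 = €7,475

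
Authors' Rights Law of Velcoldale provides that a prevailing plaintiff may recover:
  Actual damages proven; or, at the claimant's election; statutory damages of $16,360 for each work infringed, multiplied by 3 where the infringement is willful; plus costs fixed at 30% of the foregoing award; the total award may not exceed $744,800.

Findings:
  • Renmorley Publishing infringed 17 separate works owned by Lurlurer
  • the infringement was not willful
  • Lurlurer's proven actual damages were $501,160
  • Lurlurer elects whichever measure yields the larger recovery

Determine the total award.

Statutory damages: 17 × $16,360 = $278,120
Infringement not willful: no ×3 enhancement.
Greater of actual damages ($501,160) or statutory damages ($278,120): $501,160
Costs: 30% of $501,160 = $150,348
Award plus costs: $501,160 + $150,348 = $651,508
Cap at $744,800: $651,508 is within the cap, no reduction.

$651,508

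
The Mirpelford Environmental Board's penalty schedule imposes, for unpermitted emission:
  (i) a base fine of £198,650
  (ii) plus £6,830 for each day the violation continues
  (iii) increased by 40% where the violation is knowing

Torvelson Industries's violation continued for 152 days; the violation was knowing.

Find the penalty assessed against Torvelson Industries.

Per-day component: 152 × £6,830 = £1,038,160
Base plus per-day: £198,650 + £1,038,160 = £1,236,810
Enhancement: 40% of £1,236,810 = £494,724
Enhanced fine: £1,236,810 + £494,724 = £1,731,534

£1,731,534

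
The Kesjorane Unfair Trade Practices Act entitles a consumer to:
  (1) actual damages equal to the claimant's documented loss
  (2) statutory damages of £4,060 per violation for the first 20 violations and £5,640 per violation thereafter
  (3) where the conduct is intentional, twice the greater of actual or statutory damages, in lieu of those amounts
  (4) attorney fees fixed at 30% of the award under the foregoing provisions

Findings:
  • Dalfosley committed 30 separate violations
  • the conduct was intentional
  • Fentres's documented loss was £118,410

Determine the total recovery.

First 20 violations: 20 × £4,060 = £81,200
Remaining violations: (30 − 20) × £5,640 = £56,400
Statutory damages: £81,200 + £56,400 = £137,600
Greater of actual damages (£118,410) or statutory damages (£137,600): £137,600
Doubled: 2 × £137,600 = £275,200
Attorney fees: 30% of £275,200 = £82,560
Total recovery: £275,200 + £82,560 = £357,760

£357,760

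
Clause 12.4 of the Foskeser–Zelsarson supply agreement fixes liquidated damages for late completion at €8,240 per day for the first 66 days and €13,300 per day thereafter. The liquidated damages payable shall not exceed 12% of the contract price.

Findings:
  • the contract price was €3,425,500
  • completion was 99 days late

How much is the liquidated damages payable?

First 66 days: 66 × €8,240 = €543,840
Remaining days: (99 − 66) × €13,300 = €438,900
Accrued per-day damages: €543,840 + €438,900 = €982,740
Cap: 12% of €3,425,500 = €411,060
Cap at €411,060: €982,740 exceeds the cap → €411,060

€411,060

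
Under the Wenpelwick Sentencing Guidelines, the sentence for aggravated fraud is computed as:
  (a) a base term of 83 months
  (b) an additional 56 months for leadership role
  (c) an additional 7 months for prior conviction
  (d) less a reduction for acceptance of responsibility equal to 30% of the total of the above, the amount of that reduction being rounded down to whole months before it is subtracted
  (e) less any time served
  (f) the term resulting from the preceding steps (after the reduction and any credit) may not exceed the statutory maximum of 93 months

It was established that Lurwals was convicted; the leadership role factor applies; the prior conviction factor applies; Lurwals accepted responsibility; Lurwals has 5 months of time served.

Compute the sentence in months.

93 months

Leadership role enhancement: +56 months
Prior conviction enhancement: +7 months
Adjusted term: 83 months + 56 months + 7 months = 146 months
Acceptance of responsibility reduction: 30% of 146 months = 43 months (rounded down)
After reduction: 146 − 43 = 103 months
Less time served: 103 months − 5 months = 98 months
Cap at 93 months: 98 months exceeds the cap → 93 months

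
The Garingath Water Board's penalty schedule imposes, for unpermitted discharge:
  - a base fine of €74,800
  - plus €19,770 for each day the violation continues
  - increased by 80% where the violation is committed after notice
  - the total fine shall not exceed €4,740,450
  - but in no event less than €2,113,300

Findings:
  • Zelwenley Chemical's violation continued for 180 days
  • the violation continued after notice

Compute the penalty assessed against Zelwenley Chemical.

€4,740,450

Per-day component: 180 × €19,770 = €3,558,600
Base plus per-day: €74,800 + €3,558,600 = €3,633,400
Enhancement: 80% of €3,633,400 = €2,906,720
Enhanced fine: €3,633,400 + €2,906,720 = €6,540,120
Cap at €4,740,450: €6,540,120 exceeds the cap → €4,740,450
Minimum €2,113,300: €4,740,450 meets the minimum, no increase.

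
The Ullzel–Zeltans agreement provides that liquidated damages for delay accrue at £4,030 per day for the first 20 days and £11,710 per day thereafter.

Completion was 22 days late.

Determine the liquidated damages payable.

First 20 days: 20 × £4,030 = £80,600
Remaining days: (22 − 20) × £11,710 = £23,420
Accrued per-day damages: £80,600 + £23,420 = £104,020

£104,020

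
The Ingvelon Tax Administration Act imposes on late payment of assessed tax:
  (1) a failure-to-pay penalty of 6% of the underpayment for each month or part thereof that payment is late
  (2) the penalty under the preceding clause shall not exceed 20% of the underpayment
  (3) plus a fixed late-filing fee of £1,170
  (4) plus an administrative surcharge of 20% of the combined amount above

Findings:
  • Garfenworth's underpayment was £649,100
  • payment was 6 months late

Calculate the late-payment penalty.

Penalty: £157,188

Accrued rate: 6% × 6 = 36%, capped at 20% → 20%
Failure-to-pay penalty: 20% of £649,100 = £129,820
Penalty before surcharge: £129,820 + £1,170 = £130,990
Administrative surcharge: 20% of £130,990 = £26,198
Total penalty: £130,990 + £26,198 = £157,188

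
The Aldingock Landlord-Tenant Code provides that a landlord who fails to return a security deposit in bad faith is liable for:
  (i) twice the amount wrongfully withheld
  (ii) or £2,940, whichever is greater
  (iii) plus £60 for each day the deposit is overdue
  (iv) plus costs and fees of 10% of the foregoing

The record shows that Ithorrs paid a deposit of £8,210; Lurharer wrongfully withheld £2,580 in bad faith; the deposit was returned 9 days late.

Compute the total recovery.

Doubled: 2 × £2,580 = £5,160
Minimum £2,940: £5,160 meets the minimum, no increase.
Late-return penalty: 9 × £60 = £540
Damages plus late penalty: £5,160 + £540 = £5,700
Costs and fees: 10% of £5,700 = £570
Total recovery: £5,700 + £570 = £6,270

£6,270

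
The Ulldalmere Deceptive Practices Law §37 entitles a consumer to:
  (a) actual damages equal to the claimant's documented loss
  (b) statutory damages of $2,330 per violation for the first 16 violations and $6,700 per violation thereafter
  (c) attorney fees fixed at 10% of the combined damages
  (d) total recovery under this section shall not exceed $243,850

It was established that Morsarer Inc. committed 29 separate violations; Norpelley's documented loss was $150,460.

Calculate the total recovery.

First 16 violations: 16 × $2,330 = $37,280
Remaining violations: (29 − 16) × $6,700 = $87,100
Statutory damages: $37,280 + $87,100 = $124,380
Combined damages: $150,460 + $124,380 = $274,840
Attorney fees: 10% of $274,840 = $27,484
Total before cap: $274,840 + $27,484 = $302,324
Cap at $243,850: $302,324 exceeds the cap → $243,850

$243,850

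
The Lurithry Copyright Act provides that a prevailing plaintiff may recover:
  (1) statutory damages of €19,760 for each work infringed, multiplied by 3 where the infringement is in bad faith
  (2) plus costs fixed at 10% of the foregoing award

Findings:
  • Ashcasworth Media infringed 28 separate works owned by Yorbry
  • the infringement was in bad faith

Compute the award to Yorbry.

Statutory damages: 28 × €19,760 = €553,280
Trebled: 3 × €553,280 = €1,659,840
Costs: 10% of €1,659,840 = €165,984
Award plus costs: €1,659,840 + €165,984 = €1,825,824

€1,825,824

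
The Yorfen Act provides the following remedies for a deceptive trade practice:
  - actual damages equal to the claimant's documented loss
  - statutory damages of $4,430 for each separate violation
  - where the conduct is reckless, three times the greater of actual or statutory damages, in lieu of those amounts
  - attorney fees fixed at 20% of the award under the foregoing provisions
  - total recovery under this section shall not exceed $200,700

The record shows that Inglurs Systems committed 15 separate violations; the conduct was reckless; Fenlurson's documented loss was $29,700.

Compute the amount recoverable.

$200,700

Statutory damages: 15 × $4,430 = $66,450
Greater of actual damages ($29,700) or statutory damages ($66,450): $66,450
Trebled: 3 × $66,450 = $199,350
Attorney fees: 20% of $199,350 = $39,870
Total before cap: $199,350 + $39,870 = $239,220
Cap at $200,700: $239,220 exceeds the cap → $200,700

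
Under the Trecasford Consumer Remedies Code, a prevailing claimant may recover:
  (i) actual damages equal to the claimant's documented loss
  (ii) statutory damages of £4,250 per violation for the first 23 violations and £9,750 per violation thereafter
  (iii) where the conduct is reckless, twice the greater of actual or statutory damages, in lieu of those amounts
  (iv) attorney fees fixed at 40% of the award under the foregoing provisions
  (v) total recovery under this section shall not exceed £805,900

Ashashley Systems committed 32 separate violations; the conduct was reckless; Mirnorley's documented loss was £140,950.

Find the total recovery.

First 23 violations: 23 × £4,250 = £97,750
Remaining violations: (32 − 23) × £9,750 = £87,750
Statutory damages: £97,750 + £87,750 = £185,500
Greater of actual damages (£140,950) or statutory damages (£185,500): £185,500
Doubled: 2 × £185,500 = £371,000
Attorney fees: 40% of £371,000 = £148,400
Total before cap: £371,000 + £148,400 = £519,400
Cap at £805,900: £519,400 is within the cap, no reduction.

£519,400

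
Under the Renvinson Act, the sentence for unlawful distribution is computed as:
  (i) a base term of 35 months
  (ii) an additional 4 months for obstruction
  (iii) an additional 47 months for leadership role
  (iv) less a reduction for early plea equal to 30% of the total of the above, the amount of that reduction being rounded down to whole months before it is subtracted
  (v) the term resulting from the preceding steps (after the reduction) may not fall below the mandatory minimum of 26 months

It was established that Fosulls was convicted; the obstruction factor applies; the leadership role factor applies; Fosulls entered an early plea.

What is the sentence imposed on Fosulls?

Obstruction enhancement: +4 months
Leadership role enhancement: +47 months
Adjusted term: 35 months + 4 months + 47 months = 86 months
Early plea reduction: 30% of 86 months = 25 months (rounded down)
After reduction: 86 − 25 = 61 months
Minimum 26 months: 61 months meets the minimum, no increase.

61 months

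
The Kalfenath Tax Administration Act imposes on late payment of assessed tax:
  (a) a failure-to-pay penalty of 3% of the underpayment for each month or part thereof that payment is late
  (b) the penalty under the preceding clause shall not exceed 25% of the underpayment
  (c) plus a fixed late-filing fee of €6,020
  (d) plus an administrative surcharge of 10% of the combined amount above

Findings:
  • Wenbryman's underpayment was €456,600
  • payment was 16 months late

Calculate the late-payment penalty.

Accrued rate: 3% × 16 = 48%, capped at 25% → 25%
Failure-to-pay penalty: 25% of €456,600 = €114,150
Penalty before surcharge: €114,150 + €6,020 = €120,170
Administrative surcharge: 10% of €120,170 = €12,017
Total penalty: €120,170 + €12,017 = €132,187

€132,187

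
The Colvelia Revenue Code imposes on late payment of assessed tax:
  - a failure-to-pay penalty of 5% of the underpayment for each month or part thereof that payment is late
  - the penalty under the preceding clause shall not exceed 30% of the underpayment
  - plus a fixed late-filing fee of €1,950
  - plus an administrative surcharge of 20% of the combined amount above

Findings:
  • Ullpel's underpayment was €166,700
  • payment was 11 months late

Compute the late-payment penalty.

Accrued rate: 5% × 11 = 55%, capped at 30% → 30%
Failure-to-pay penalty: 30% of €166,700 = €50,010
Penalty before surcharge: €50,010 + €1,950 = €51,960
Administrative surcharge: 20% of €51,960 = €10,392
Total penalty: €51,960 + €10,392 = €62,352

€62,352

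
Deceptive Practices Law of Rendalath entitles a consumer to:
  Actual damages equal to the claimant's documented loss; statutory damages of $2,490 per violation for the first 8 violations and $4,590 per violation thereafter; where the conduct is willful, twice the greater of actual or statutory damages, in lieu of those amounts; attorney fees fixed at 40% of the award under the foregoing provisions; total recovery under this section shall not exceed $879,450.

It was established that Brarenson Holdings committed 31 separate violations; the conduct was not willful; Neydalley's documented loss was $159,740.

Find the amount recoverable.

First 8 violations: 8 × $2,490 = $19,920
Remaining violations: (31 − 8) × $4,590 = $105,570
Statutory damages: $19,920 + $105,570 = $125,490
Conduct not willful: the in-lieu enhancement does not apply.
Actual plus statutory damages: $159,740 + $125,490 = $285,230
Attorney fees: 40% of $285,230 = $114,092
Total before cap: $285,230 + $114,092 = $399,322
Cap at $879,450: $399,322 is within the cap, no reduction.

$399,322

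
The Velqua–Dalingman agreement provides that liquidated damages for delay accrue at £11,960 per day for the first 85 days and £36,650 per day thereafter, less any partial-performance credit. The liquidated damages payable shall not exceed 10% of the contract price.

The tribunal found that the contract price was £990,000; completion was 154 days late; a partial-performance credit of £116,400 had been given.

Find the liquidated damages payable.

First 85 days: 85 × £11,960 = £1,016,600
Remaining days: (154 − 85) × £36,650 = £2,528,850
Accrued per-day damages: £1,016,600 + £2,528,850 = £3,545,450
Less partial-performance credit: £3,545,450 − £116,400 = £3,429,050
Cap: 10% of £990,000 = £99,000
Cap at £99,000: £3,429,050 exceeds the cap → £99,000

£99,000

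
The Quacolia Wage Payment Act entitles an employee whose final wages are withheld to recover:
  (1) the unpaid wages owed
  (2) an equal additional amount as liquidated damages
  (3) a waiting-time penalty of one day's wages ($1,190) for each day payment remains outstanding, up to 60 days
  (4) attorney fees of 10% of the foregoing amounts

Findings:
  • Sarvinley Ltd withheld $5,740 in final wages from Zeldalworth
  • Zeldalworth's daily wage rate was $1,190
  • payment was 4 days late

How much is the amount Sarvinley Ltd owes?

Liquidated damages (equal amount): $5,740
Penalty days: min(4, 60) = 4
Waiting-time penalty: 4 × $1,190 = $4,760
Subtotal: $5,740 + $5,740 + $4,760 = $16,240
Attorney fees: 10% of $16,240 = $1,624
Total award: $16,240 + $1,624 = $17,864

$17,864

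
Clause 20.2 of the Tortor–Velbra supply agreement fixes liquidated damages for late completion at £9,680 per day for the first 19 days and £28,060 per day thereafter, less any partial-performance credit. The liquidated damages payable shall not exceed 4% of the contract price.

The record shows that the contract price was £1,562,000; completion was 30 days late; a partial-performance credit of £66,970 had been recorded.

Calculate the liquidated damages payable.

First 19 days: 19 × £9,680 = £183,920
Remaining days: (30 − 19) × £28,060 = £308,660
Accrued per-day damages: £183,920 + £308,660 = £492,580
Less partial-performance credit: £492,580 − £66,970 = £425,610
Cap: 4% of £1,562,000 = £62,480
Cap at £62,480: £425,610 exceeds the cap → £62,480

£62,480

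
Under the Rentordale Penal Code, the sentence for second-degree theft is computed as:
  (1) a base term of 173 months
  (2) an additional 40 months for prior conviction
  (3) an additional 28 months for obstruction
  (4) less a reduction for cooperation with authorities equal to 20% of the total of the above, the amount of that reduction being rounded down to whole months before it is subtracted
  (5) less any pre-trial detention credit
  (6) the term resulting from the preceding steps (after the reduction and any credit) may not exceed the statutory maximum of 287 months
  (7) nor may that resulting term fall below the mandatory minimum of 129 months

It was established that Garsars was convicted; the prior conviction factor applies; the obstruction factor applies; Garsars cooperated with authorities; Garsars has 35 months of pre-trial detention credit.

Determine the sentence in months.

Prior conviction enhancement: +40 months
Obstruction enhancement: +28 months
Adjusted term: 173 months + 40 months + 28 months = 241 months
Cooperation with authorities reduction: 20% of 241 months = 48 months (rounded down)
After reduction: 241 − 48 = 193 months
Less pre-trial detention credit: 193 months − 35 months = 158 months
Cap at 287 months: 158 months is within the cap, no reduction.
Minimum 129 months: 158 months meets the minimum, no increase.

Sentence: 158 months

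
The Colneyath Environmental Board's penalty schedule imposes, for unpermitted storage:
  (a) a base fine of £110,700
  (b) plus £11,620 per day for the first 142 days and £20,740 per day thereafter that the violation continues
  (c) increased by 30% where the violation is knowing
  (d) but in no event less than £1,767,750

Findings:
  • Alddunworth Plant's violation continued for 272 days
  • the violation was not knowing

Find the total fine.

£4,456,940

First 142 days: 142 × £11,620 = £1,650,040
Remaining days: (272 − 142) × £20,740 = £2,696,200
Per-day component: £1,650,040 + £2,696,200 = £4,346,240
Base plus per-day: £110,700 + £4,346,240 = £4,456,940
The violation was not knowing: no 30% increase.
Minimum £1,767,750: £4,456,940 meets the minimum, no increase.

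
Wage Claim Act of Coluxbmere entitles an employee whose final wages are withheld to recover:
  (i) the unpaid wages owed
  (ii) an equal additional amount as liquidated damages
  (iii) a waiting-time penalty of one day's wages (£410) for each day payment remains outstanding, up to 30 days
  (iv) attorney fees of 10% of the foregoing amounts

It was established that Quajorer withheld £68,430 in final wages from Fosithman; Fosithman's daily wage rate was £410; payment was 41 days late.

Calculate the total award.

Liquidated damages (equal amount): £68,430
Penalty days: min(41, 30) = 30
Waiting-time penalty: 30 × £410 = £12,300
Subtotal: £68,430 + £68,430 + £12,300 = £149,160
Attorney fees: 10% of £149,160 = £14,916
Total award: £149,160 + £14,916 = £164,076

£164,076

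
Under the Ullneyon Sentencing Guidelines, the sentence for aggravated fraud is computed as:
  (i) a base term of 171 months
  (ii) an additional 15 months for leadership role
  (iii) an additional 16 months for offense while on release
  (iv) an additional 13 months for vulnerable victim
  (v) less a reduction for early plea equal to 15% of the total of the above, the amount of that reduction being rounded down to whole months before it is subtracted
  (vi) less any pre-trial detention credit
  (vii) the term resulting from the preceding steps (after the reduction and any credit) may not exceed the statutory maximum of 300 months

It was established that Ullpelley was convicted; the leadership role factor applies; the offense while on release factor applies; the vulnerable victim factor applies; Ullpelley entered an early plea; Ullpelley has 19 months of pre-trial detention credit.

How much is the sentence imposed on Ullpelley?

Sentence: 164 months

Leadership role enhancement: +15 months
Offense while on release enhancement: +16 months
Vulnerable victim enhancement: +13 months
Adjusted term: 171 months + 15 months + 16 months + 13 months = 215 months
Early plea reduction: 15% of 215 months = 32 months (rounded down)
After reduction: 215 − 32 = 183 months
Less pre-trial detention credit: 183 months − 19 months = 164 months
Cap at 300 months: 164 months is within the cap, no reduction.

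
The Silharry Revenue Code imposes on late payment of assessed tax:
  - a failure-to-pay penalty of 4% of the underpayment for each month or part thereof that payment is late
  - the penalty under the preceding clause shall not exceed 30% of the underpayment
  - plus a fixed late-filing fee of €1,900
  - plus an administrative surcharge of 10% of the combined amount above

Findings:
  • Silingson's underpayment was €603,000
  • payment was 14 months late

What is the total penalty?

Accrued rate: 4% × 14 = 56%, capped at 30% → 30%
Failure-to-pay penalty: 30% of €603,000 = €180,900
Penalty before surcharge: €180,900 + €1,900 = €182,800
Administrative surcharge: 10% of €182,800 = €18,280
Total penalty: €182,800 + €18,280 = €201,080

€201,080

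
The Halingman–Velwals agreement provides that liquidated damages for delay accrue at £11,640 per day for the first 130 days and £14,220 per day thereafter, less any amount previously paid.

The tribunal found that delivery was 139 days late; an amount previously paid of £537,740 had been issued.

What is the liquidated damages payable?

£1,103,440

First 130 days: 130 × £11,640 = £1,513,200
Remaining days: (139 − 130) × £14,220 = £127,980
Accrued per-day damages: £1,513,200 + £127,980 = £1,641,180
Less amount previously paid: £1,641,180 − £537,740 = £1,103,440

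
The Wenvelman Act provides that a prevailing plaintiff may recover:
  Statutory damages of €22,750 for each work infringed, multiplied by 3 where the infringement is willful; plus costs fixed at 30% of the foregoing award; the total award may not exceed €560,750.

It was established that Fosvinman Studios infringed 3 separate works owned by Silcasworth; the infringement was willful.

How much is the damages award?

Statutory damages: 3 × €22,750 = €68,250
Trebled: 3 × €68,250 = €204,750
Costs: 30% of €204,750 = €61,425
Award plus costs: €204,750 + €61,425 = €266,175
Cap at €560,750: €266,175 is within the cap, no reduction.

€266,175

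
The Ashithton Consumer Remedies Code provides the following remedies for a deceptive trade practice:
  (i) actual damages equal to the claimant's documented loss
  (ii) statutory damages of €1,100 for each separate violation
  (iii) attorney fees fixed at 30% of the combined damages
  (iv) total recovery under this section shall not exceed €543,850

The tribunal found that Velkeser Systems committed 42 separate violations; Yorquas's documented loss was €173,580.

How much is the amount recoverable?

€285,714

Statutory damages: 42 × €1,100 = €46,200
Combined damages: €173,580 + €46,200 = €219,780
Attorney fees: 30% of €219,780 = €65,934
Total before cap: €219,780 + €65,934 = €285,714
Cap at €543,850: €285,714 is within the cap, no reduction.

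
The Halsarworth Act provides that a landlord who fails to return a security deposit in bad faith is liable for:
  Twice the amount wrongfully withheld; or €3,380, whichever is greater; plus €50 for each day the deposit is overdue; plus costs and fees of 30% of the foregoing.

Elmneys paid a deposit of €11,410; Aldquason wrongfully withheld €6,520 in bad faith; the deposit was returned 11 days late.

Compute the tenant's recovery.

Doubled: 2 × €6,520 = €13,040
Minimum €3,380: €13,040 meets the minimum, no increase.
Late-return penalty: 11 × €50 = €550
Damages plus late penalty: €13,040 + €550 = €13,590
Costs and fees: 30% of €13,590 = €4,077
Total recovery: €13,590 + €4,077 = €17,667

€17,667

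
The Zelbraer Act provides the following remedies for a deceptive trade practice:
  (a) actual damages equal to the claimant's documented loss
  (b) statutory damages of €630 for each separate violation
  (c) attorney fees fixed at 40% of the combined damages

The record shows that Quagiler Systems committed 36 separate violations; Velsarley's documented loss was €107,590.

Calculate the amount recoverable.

€182,378

Statutory damages: 36 × €630 = €22,680
Combined damages: €107,590 + €22,680 = €130,270
Attorney fees: 40% of €130,270 = €52,108
Total recovery: €130,270 + €52,108 = €182,378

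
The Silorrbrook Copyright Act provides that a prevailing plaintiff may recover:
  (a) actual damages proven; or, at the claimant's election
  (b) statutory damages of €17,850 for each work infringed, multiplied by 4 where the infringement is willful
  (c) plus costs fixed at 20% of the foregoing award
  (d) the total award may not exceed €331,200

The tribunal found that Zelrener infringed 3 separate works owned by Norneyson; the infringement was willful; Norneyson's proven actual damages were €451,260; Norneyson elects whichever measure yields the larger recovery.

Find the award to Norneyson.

Statutory damages: 3 × €17,850 = €53,550
Multiplied by 4: 4 × €53,550 = €214,200
Greater of actual damages (€451,260) or enhanced statutory damages (€214,200): €451,260
Costs: 20% of €451,260 = €90,252
Award plus costs: €451,260 + €90,252 = €541,512
Cap at €331,200: €541,512 exceeds the cap → €331,200

€331,200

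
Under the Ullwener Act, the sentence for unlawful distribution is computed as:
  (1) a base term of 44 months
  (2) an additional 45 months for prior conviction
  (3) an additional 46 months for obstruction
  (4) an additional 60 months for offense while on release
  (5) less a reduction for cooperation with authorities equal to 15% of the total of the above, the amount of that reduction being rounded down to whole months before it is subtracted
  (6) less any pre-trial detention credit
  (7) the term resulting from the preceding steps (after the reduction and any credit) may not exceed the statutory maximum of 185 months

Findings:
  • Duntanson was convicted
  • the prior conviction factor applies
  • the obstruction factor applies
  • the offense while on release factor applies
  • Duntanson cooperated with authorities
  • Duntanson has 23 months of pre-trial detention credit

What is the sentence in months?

143 months

Prior conviction enhancement: +45 months
Obstruction enhancement: +46 months
Offense while on release enhancement: +60 months
Adjusted term: 44 months + 45 months + 46 months + 60 months = 195 months
Cooperation with authorities reduction: 15% of 195 months = 29 months (rounded down)
After reduction: 195 − 29 = 166 months
Less pre-trial detention credit: 166 months − 23 months = 143 months
Cap at 185 months: 143 months is within the cap, no reduction.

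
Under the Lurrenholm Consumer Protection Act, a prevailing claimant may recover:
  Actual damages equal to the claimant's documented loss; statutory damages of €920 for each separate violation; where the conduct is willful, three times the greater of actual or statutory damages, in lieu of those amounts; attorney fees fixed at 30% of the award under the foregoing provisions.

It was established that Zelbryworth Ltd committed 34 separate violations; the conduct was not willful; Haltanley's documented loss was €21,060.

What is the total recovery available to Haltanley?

Statutory damages: 34 × €920 = €31,280
Conduct not willful: the in-lieu enhancement does not apply.
Actual plus statutory damages: €21,060 + €31,280 = €52,340
Attorney fees: 30% of €52,340 = €15,702
Total recovery: €52,340 + €15,702 = €68,042

€68,042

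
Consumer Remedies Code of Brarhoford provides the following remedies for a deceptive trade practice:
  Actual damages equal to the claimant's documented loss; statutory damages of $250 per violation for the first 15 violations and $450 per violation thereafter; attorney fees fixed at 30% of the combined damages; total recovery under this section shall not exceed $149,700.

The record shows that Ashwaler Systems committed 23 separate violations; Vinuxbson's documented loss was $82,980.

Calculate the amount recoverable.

First 15 violations: 15 × $250 = $3,750
Remaining violations: (23 − 15) × $450 = $3,600
Statutory damages: $3,750 + $3,600 = $7,350
Combined damages: $82,980 + $7,350 = $90,330
Attorney fees: 30% of $90,330 = $27,099
Total before cap: $90,330 + $27,099 = $117,429
Cap at $149,700: $117,429 is within the cap, no reduction.

Total recovery: $117,429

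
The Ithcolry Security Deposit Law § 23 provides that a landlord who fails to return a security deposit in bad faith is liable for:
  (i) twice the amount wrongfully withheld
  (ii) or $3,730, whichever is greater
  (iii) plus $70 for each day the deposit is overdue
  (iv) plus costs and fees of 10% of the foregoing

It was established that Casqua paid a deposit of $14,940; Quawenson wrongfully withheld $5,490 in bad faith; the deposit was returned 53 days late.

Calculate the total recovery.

Doubled: 2 × $5,490 = $10,980
Minimum $3,730: $10,980 meets the minimum, no increase.
Late-return penalty: 53 × $70 = $3,710
Damages plus late penalty: $10,980 + $3,710 = $14,690
Costs and fees: 10% of $14,690 = $1,469
Total recovery: $14,690 + $1,469 = $16,159

$16,159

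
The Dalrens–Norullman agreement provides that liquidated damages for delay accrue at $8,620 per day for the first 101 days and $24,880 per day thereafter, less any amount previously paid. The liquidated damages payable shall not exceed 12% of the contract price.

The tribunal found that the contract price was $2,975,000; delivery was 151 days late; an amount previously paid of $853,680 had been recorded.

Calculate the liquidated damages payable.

Liquidated damages: $357,000

First 101 days: 101 × $8,620 = $870,620
Remaining days: (151 − 101) × $24,880 = $1,244,000
Accrued per-day damages: $870,620 + $1,244,000 = $2,114,620
Less amount previously paid: $2,114,620 − $853,680 = $1,260,940
Cap: 12% of $2,975,000 = $357,000
Cap at $357,000: $1,260,940 exceeds the cap → $357,000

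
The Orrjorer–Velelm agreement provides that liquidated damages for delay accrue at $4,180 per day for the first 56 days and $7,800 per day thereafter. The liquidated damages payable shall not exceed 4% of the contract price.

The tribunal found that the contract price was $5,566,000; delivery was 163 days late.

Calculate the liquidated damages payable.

First 56 days: 56 × $4,180 = $234,080
Remaining days: (163 − 56) × $7,800 = $834,600
Accrued per-day damages: $234,080 + $834,600 = $1,068,680
Cap: 4% of $5,566,000 = $222,640
Cap at $222,640: $1,068,680 exceeds the cap → $222,640

$222,640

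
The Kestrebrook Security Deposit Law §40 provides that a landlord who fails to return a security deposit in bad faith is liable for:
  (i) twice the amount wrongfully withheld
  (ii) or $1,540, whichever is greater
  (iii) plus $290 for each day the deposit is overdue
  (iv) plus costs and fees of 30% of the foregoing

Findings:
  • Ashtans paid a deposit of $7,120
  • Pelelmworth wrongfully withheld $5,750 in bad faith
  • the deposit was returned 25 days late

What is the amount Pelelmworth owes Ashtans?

$24,375

Doubled: 2 × $5,750 = $11,500
Minimum $1,540: $11,500 meets the minimum, no increase.
Late-return penalty: 25 × $290 = $7,250
Damages plus late penalty: $11,500 + $7,250 = $18,750
Costs and fees: 30% of $18,750 = $5,625
Total recovery: $18,750 + $5,625 = $24,375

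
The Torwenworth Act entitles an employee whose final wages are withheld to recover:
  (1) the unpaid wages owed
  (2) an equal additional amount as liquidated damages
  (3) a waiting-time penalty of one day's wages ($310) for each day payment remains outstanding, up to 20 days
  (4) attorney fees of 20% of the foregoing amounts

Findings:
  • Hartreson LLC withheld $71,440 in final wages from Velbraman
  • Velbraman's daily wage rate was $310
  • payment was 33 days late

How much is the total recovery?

$178,896

Liquidated damages (equal amount): $71,440
Penalty days: min(33, 20) = 20
Waiting-time penalty: 20 × $310 = $6,200
Subtotal: $71,440 + $71,440 + $6,200 = $149,080
Attorney fees: 20% of $149,080 = $29,816
Total award: $149,080 + $29,816 = $178,896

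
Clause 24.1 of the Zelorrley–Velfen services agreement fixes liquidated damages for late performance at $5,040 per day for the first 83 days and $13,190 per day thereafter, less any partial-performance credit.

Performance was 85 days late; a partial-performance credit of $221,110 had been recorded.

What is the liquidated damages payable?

$223,590

First 83 days: 83 × $5,040 = $418,320
Remaining days: (85 − 83) × $13,190 = $26,380
Accrued per-day damages: $418,320 + $26,380 = $444,700
Less partial-performance credit: $444,700 − $221,110 = $223,590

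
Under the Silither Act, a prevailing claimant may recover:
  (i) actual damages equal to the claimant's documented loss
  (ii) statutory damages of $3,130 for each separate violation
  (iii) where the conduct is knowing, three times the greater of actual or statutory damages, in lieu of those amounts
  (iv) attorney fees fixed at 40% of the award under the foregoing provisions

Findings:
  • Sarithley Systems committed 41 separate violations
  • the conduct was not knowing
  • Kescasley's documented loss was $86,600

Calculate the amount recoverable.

$300,902

Statutory damages: 41 × $3,130 = $128,330
Conduct not knowing: the in-lieu enhancement does not apply.
Actual plus statutory damages: $86,600 + $128,330 = $214,930
Attorney fees: 40% of $214,930 = $85,972
Total recovery: $214,930 + $85,972 = $300,902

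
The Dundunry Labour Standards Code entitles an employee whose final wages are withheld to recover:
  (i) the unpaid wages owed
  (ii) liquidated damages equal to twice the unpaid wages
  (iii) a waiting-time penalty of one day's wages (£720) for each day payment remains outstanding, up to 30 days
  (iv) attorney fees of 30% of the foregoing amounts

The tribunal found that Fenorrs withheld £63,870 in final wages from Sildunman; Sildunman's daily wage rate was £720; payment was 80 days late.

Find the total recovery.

£277,173

Doubled: 2 × £63,870 = £127,740
Penalty days: min(80, 30) = 30
Waiting-time penalty: 30 × £720 = £21,600
Subtotal: £63,870 + £127,740 + £21,600 = £213,210
Attorney fees: 30% of £213,210 = £63,963
Total award: £213,210 + £63,963 = £277,173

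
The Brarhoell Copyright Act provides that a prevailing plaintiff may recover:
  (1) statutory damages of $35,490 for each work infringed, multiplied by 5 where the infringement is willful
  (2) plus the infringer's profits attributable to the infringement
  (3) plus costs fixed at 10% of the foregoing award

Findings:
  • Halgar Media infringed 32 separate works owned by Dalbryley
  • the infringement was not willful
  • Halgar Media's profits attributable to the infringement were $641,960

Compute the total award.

$1,955,404

Statutory damages: 32 × $35,490 = $1,135,680
Infringement not willful: no ×5 enhancement.
Combined award: $1,135,680 + $641,960 = $1,777,640
Costs: 10% of $1,777,640 = $177,764
Award plus costs: $1,777,640 + $177,764 = $1,955,404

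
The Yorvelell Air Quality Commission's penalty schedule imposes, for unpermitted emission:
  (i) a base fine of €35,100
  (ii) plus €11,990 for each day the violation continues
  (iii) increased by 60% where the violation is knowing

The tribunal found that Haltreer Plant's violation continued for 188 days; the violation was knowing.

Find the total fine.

Per-day component: 188 × €11,990 = €2,254,120
Base plus per-day: €35,100 + €2,254,120 = €2,289,220
Enhancement: 60% of €2,289,220 = €1,373,532
Enhanced fine: €2,289,220 + €1,373,532 = €3,662,752

Civil penalty: €3,662,752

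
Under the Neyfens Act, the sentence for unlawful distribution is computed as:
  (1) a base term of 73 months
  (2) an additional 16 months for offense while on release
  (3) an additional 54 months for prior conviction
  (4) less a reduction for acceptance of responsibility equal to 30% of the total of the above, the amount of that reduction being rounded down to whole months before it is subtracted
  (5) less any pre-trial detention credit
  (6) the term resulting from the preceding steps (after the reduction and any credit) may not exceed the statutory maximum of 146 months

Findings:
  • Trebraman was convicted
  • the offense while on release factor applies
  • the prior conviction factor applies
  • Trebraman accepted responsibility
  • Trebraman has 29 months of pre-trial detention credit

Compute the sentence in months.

72 months

Offense while on release enhancement: +16 months
Prior conviction enhancement: +54 months
Adjusted term: 73 months + 16 months + 54 months = 143 months
Acceptance of responsibility reduction: 30% of 143 months = 42 months (rounded down)
After reduction: 143 − 42 = 101 months
Less pre-trial detention credit: 101 months − 29 months = 72 months
Cap at 146 months: 72 months is within the cap, no reduction.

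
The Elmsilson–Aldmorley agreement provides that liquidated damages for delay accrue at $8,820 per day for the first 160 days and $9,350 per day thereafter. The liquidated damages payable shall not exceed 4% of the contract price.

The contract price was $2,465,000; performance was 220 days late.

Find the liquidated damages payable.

First 160 days: 160 × $8,820 = $1,411,200
Remaining days: (220 − 160) × $9,350 = $561,000
Accrued per-day damages: $1,411,200 + $561,000 = $1,972,200
Cap: 4% of $2,465,000 = $98,600
Cap at $98,600: $1,972,200 exceeds the cap → $98,600

$98,600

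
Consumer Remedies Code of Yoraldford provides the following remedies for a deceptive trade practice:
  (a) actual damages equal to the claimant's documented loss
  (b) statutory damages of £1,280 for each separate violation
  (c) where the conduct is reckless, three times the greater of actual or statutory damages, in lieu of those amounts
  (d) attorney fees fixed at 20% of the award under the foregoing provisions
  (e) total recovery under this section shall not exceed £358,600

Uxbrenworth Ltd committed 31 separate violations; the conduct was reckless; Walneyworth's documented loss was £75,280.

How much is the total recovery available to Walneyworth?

Total recovery: £271,008

Statutory damages: 31 × £1,280 = £39,680
Greater of actual damages (£75,280) or statutory damages (£39,680): £75,280
Trebled: 3 × £75,280 = £225,840
Attorney fees: 20% of £225,840 = £45,168
Total before cap: £225,840 + £45,168 = £271,008
Cap at £358,600: £271,008 is within the cap, no reduction.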